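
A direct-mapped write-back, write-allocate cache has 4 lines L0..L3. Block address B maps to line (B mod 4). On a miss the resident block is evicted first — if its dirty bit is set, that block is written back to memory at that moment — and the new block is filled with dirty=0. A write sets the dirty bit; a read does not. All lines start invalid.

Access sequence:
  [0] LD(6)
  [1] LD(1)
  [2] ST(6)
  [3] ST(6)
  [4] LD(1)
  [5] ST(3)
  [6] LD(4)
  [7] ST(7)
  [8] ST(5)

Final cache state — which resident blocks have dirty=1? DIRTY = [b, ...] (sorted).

  0 | R B6 → L2 miss [-]
  1 | R B1 → L1 miss [-]
  2 | W B6 → L2 hit [D]
  3 | W B6 → L2 hit [D]
  4 | R B1 → L1 hit [-]
  5 | W B3 → L3 miss [D]
  6 | R B4 → L0 miss [-]
  7 | W B7 → L3 miss wb→B3 [D]
  8 | W B5 → L1 miss [D]

DIRTY = [5, 6, 7]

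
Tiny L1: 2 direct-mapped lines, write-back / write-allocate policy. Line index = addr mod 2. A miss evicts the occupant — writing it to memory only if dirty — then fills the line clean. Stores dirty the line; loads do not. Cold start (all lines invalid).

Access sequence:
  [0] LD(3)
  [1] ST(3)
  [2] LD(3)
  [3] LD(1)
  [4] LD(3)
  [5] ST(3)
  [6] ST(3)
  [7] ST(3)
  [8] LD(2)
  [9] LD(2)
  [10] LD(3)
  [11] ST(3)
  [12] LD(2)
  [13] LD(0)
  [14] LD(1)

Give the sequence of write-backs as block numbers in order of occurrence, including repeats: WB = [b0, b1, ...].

WB = [3, 3]

  0 | R B3 → L1 miss [-]
  1 | W B3 → L1 hit [D]
  2 | R B3 → L1 hit [D]
  3 | R B1 → L1 miss wb→B3 [-]
  4 | R B3 → L1 miss [-]
  5 | W B3 → L1 hit [D]
  6 | W B3 → L1 hit [D]
  7 | W B3 → L1 hit [D]
  8 | R B2 → L0 miss [-]
  9 | R B2 → L0 hit [-]
  10 | R B3 → L1 hit [D]
  11 | W B3 → L1 hit [D]
  12 | R B2 → L0 hit [-]
  13 | R B0 → L0 miss [-]
  14 | R B1 → L1 miss wb→B3 [-]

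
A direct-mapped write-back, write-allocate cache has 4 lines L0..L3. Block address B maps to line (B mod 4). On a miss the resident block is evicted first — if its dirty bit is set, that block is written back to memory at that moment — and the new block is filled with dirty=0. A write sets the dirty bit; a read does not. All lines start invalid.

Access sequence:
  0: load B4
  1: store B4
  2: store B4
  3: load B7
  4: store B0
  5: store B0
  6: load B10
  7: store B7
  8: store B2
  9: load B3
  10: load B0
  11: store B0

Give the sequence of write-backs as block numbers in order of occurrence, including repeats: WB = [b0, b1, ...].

WB = [4, 7]

0: R B4 → L0 miss [-]
1: W B4 → L0 hit [D]
2: W B4 → L0 hit [D]
3: R B7 → L3 miss [-]
4: W B0 → L0 miss wb→B4 [D]
5: W B0 → L0 hit [D]
6: R B10 → L2 miss [-]
7: W B7 → L3 hit [D]
8: W B2 → L2 miss [D]
9: R B3 → L3 miss wb→B7 [-]
10: R B0 → L0 hit [D]
11: W B0 → L0 hit [D]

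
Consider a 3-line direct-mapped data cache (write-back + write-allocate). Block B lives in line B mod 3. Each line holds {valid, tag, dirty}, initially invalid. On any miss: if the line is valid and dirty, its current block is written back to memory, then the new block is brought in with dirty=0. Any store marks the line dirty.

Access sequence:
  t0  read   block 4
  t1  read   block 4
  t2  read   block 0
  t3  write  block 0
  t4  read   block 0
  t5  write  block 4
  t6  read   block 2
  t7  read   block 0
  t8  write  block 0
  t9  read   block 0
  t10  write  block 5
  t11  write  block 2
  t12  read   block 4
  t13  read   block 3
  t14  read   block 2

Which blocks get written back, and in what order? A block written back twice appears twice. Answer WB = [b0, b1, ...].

0: R B4 -> L1 miss  d=-]
1: R B4 -> L1 hit  d=-]
2: R B0 -> L0 miss  d=-]
3: W B0 -> L0 hit  d=D]
4: R B0 -> L0 hit  d=D]
5: W B4 -> L1 hit  d=D]
6: R B2 -> L2 miss  d=-]
7: R B0 -> L0 hit  d=D]
8: W B0 -> L0 hit  d=D]
9: R B0 -> L0 hit  d=D]
10: W B5 -> L2 miss  d=D]
11: W B2 -> L2 miss wb->B5  d=D]
12: R B4 -> L1 hit  d=D]
13: R B3 -> L0 miss wb->B0  d=-]
14: R B2 -> L2 hit  d=D]

WB = [5, 0]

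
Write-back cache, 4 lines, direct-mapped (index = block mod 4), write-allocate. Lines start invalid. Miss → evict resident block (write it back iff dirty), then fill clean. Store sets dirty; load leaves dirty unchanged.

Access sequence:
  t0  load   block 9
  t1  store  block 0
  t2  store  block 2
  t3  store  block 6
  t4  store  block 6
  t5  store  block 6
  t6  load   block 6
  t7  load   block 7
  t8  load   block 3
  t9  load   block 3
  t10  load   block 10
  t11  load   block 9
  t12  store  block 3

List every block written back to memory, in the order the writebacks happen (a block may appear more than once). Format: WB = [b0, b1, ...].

0: R B9 → L1 miss [-]
1: W B0 → L0 miss [D]
2: W B2 → L2 miss [D]
3: W B6 → L2 miss wb→B2 [D]
4: W B6 → L2 hit [D]
5: W B6 → L2 hit [D]
6: R B6 → L2 hit [D]
7: R B7 → L3 miss [-]
8: R B3 → L3 miss [-]
9: R B3 → L3 hit [-]
10: R B10 → L2 miss wb→B6 [-]
11: R B9 → L1 hit [-]
12: W B3 → L3 hit [D]

WB = [2, 6]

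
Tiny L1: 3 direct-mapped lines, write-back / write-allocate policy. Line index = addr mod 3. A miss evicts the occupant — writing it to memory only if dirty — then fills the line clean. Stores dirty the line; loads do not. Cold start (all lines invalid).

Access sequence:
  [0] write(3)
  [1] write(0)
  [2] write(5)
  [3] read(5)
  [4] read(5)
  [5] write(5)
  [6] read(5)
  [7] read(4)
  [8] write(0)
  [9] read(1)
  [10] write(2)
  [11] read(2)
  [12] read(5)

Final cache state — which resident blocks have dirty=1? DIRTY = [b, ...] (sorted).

DIRTY = [0]

  0 | W B3 → L0 miss [D]
  1 | W B0 → L0 miss wb→B3 [D]
  2 | W B5 → L2 miss [D]
  3 | R B5 → L2 hit [D]
  4 | R B5 → L2 hit [D]
  5 | W B5 → L2 hit [D]
  6 | R B5 → L2 hit [D]
  7 | R B4 → L1 miss [-]
  8 | W B0 → L0 hit [D]
  9 | R B1 → L1 miss [-]
  10 | W B2 → L2 miss wb→B5 [D]
  11 | R B2 → L2 hit [D]
  12 | R B5 → L2 miss wb→B2 [-]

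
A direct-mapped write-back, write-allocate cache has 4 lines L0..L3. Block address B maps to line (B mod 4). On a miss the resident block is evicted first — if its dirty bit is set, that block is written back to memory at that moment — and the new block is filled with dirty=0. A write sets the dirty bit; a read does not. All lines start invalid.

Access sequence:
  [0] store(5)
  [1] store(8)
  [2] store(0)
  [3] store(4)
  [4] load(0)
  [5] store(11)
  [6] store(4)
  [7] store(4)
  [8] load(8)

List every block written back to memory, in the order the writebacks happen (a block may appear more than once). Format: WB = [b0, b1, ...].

WB = [8, 0, 4, 4]

  0 | W B5 → L1 miss [D]
  1 | W B8 → L0 miss [D]
  2 | W B0 → L0 miss wb→B8 [D]
  3 | W B4 → L0 miss wb→B0 [D]
  4 | R B0 → L0 miss wb→B4 [-]
  5 | W B11 → L3 miss [D]
  6 | W B4 → L0 miss [D]
  7 | W B4 → L0 hit [D]
  8 | R B8 → L0 miss wb→B4 [-]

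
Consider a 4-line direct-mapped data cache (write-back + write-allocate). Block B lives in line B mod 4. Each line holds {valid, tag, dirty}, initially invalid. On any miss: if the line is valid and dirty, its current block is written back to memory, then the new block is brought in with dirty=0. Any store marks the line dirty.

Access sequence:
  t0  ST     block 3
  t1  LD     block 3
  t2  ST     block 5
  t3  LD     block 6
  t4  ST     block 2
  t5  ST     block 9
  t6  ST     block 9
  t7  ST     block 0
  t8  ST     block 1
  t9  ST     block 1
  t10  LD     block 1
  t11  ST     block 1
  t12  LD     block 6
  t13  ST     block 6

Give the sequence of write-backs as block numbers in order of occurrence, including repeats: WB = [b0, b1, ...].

0: W B3 -> L3 miss  d=D]
1: R B3 -> L3 hit  d=D]
2: W B5 -> L1 miss  d=D]
3: R B6 -> L2 miss  d=-]
4: W B2 -> L2 miss  d=D]
5: W B9 -> L1 miss wb->B5  d=D]
6: W B9 -> L1 hit  d=D]
7: W B0 -> L0 miss  d=D]
8: W B1 -> L1 miss wb->B9  d=D]
9: W B1 -> L1 hit  d=D]
10: R B1 -> L1 hit  d=D]
11: W B1 -> L1 hit  d=D]
12: R B6 -> L2 miss wb->B2  d=-]
13: W B6 -> L2 hit  d=D]

WB = [5, 9, 2]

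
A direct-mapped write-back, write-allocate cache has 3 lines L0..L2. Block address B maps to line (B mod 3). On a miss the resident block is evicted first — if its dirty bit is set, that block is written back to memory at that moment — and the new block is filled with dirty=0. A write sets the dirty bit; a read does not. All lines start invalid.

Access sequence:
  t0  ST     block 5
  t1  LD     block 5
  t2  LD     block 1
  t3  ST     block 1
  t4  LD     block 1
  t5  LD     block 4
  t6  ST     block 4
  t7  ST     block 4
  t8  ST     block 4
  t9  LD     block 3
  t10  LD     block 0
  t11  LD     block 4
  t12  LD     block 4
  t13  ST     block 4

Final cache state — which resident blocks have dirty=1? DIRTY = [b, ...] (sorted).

DIRTY = [4, 5]

0: W B5 -> L2 miss  d=D]
1: R B5 -> L2 hit  d=D]
2: R B1 -> L1 miss  d=-]
3: W B1 -> L1 hit  d=D]
4: R B1 -> L1 hit  d=D]
5: R B4 -> L1 miss wb->B1  d=-]
6: W B4 -> L1 hit  d=D]
7: W B4 -> L1 hit  d=D]
8: W B4 -> L1 hit  d=D]
9: R B3 -> L0 miss  d=-]
10: R B0 -> L0 miss  d=-]
11: R B4 -> L1 hit  d=D]
12: R B4 -> L1 hit  d=D]
13: W B4 -> L1 hit  d=D]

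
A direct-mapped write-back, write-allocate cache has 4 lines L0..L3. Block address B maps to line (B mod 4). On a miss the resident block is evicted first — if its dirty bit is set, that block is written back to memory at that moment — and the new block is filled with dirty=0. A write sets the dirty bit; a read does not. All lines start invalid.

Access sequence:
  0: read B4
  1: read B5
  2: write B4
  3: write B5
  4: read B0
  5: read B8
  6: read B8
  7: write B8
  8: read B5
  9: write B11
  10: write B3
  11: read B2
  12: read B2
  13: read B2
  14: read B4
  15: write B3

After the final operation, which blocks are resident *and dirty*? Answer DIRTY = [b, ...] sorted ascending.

  0 | R B4 → L0 miss [-]
  1 | R B5 → L1 miss [-]
  2 | W B4 → L0 hit [D]
  3 | W B5 → L1 hit [D]
  4 | R B0 → L0 miss wb→B4 [-]
  5 | R B8 → L0 miss [-]
  6 | R B8 → L0 hit [-]
  7 | W B8 → L0 hit [D]
  8 | R B5 → L1 hit [D]
  9 | W B11 → L3 miss [D]
  10 | W B3 → L3 miss wb→B11 [D]
  11 | R B2 → L2 miss [-]
  12 | R B2 → L2 hit [-]
  13 | R B2 → L2 hit [-]
  14 | R B4 → L0 miss wb→B8 [-]
  15 | W B3 → L3 hit [D]

DIRTY = [3, 5]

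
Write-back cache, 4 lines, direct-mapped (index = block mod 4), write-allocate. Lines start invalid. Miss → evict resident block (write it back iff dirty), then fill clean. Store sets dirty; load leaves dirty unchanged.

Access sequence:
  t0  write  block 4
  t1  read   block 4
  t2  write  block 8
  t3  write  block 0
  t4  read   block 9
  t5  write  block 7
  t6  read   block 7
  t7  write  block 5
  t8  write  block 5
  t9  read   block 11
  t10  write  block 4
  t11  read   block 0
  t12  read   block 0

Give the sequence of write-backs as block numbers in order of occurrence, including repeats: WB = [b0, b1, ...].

WB = [4, 8, 7, 0, 4]

0: W B4 -> L0 miss  d=D]
1: R B4 -> L0 hit  d=D]
2: W B8 -> L0 miss wb->B4  d=D]
3: W B0 -> L0 miss wb->B8  d=D]
4: R B9 -> L1 miss  d=-]
5: W B7 -> L3 miss  d=D]
6: R B7 -> L3 hit  d=D]
7: W B5 -> L1 miss  d=D]
8: W B5 -> L1 hit  d=D]
9: R B11 -> L3 miss wb->B7  d=-]
10: W B4 -> L0 miss wb->B0  d=D]
11: R B0 -> L0 miss wb->B4  d=-]
12: R B0 -> L0 hit  d=-]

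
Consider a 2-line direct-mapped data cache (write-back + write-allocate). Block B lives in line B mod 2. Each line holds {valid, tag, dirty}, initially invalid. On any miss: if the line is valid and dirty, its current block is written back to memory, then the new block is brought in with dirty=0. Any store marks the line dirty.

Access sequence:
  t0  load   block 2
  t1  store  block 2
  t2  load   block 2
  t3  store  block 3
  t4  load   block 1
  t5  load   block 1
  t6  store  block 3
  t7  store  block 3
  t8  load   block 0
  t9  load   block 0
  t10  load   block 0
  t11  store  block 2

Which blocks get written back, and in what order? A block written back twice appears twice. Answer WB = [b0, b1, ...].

  0 | R B2 → L0 miss [-]
  1 | W B2 → L0 hit [D]
  2 | R B2 → L0 hit [D]
  3 | W B3 → L1 miss [D]
  4 | R B1 → L1 miss wb→B3 [-]
  5 | R B1 → L1 hit [-]
  6 | W B3 → L1 miss [D]
  7 | W B3 → L1 hit [D]
  8 | R B0 → L0 miss wb→B2 [-]
  9 | R B0 → L0 hit [-]
  10 | R B0 → L0 hit [-]
  11 | W B2 → L0 miss [D]

WB = [3, 2]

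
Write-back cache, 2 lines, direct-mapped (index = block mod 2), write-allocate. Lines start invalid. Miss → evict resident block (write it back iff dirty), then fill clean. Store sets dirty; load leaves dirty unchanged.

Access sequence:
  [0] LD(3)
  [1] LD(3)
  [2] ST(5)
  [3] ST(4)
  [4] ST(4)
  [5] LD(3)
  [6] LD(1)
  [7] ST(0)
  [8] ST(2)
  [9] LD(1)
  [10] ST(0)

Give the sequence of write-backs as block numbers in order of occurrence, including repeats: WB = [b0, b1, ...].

0: R B3 -> L1 miss  d=-]
1: R B3 -> L1 hit  d=-]
2: W B5 -> L1 miss  d=D]
3: W B4 -> L0 miss  d=D]
4: W B4 -> L0 hit  d=D]
5: R B3 -> L1 miss wb->B5  d=-]
6: R B1 -> L1 miss  d=-]
7: W B0 -> L0 miss wb->B4  d=D]
8: W B2 -> L0 miss wb->B0  d=D]
9: R B1 -> L1 hit  d=-]
10: W B0 -> L0 miss wb->B2  d=D]

WB = [5, 4, 0, 2]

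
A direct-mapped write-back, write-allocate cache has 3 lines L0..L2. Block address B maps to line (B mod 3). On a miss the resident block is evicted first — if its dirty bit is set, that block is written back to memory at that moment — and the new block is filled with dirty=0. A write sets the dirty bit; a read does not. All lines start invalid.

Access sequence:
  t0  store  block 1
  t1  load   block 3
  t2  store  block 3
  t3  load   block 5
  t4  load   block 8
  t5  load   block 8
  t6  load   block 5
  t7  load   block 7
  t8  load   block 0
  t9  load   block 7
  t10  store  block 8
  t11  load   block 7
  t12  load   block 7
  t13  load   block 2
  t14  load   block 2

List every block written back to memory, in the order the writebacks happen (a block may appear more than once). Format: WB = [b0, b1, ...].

  0 | W B1 → L1 miss [D]
  1 | R B3 → L0 miss [-]
  2 | W B3 → L0 hit [D]
  3 | R B5 → L2 miss [-]
  4 | R B8 → L2 miss [-]
  5 | R B8 → L2 hit [-]
  6 | R B5 → L2 miss [-]
  7 | R B7 → L1 miss wb→B1 [-]
  8 | R B0 → L0 miss wb→B3 [-]
  9 | R B7 → L1 hit [-]
  10 | W B8 → L2 miss [D]
  11 | R B7 → L1 hit [-]
  12 | R B7 → L1 hit [-]
  13 | R B2 → L2 miss wb→B8 [-]
  14 | R B2 → L2 hit [-]

WB = [1, 3, 8]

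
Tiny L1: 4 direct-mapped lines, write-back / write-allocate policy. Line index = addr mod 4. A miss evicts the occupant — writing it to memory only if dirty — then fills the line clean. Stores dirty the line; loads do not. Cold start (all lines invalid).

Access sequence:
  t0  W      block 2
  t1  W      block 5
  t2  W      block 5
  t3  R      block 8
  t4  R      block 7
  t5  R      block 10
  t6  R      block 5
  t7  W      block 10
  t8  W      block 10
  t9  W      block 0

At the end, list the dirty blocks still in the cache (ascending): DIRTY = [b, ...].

DIRTY = [0, 5, 10]

  0 | W B2 → L2 miss [D]
  1 | W B5 → L1 miss [D]
  2 | W B5 → L1 hit [D]
  3 | R B8 → L0 miss [-]
  4 | R B7 → L3 miss [-]
  5 | R B10 → L2 miss wb→B2 [-]
  6 | R B5 → L1 hit [D]
  7 | W B10 → L2 hit [D]
  8 | W B10 → L2 hit [D]
  9 | W B0 → L0 miss [D]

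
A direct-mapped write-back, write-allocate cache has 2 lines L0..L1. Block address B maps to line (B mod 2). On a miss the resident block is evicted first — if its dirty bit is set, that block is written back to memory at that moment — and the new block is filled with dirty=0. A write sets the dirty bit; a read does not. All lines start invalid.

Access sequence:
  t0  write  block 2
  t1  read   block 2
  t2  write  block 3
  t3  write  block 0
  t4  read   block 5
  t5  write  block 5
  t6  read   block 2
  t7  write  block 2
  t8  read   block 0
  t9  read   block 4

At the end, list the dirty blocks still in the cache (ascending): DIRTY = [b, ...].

DIRTY = [5]

  0 | W B2 → L0 miss [D]
  1 | R B2 → L0 hit [D]
  2 | W B3 → L1 miss [D]
  3 | W B0 → L0 miss wb→B2 [D]
  4 | R B5 → L1 miss wb→B3 [-]
  5 | W B5 → L1 hit [D]
  6 | R B2 → L0 miss wb→B0 [-]
  7 | W B2 → L0 hit [D]
  8 | R B0 → L0 miss wb→B2 [-]
  9 | R B4 → L0 miss [-]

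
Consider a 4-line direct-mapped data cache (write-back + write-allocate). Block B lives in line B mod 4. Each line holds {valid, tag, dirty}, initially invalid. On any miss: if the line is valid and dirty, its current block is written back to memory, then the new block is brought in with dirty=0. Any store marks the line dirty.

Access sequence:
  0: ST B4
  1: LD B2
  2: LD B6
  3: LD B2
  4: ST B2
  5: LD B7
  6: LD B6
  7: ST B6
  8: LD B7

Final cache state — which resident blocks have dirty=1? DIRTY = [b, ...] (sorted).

DIRTY = [4, 6]

0: W B4 → L0 miss [D]
1: R B2 → L2 miss [-]
2: R B6 → L2 miss [-]
3: R B2 → L2 miss [-]
4: W B2 → L2 hit [D]
5: R B7 → L3 miss [-]
6: R B6 → L2 miss wb→B2 [-]
7: W B6 → L2 hit [D]
8: R B7 → L3 hit [-]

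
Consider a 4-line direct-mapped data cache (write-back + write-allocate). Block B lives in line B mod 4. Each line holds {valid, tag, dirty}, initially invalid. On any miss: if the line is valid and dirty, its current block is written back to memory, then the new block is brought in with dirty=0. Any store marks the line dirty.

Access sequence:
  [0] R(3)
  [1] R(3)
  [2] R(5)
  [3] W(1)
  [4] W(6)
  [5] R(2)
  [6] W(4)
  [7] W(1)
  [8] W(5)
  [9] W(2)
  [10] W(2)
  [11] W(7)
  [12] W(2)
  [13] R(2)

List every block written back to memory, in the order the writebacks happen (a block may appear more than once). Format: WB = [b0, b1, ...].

WB = [6, 1]

  0 | R B3 → L3 miss [-]
  1 | R B3 → L3 hit [-]
  2 | R B5 → L1 miss [-]
  3 | W B1 → L1 miss [D]
  4 | W B6 → L2 miss [D]
  5 | R B2 → L2 miss wb→B6 [-]
  6 | W B4 → L0 miss [D]
  7 | W B1 → L1 hit [D]
  8 | W B5 → L1 miss wb→B1 [D]
  9 | W B2 → L2 hit [D]
  10 | W B2 → L2 hit [D]
  11 | W B7 → L3 miss [D]
  12 | W B2 → L2 hit [D]
  13 | R B2 → L2 hit [D]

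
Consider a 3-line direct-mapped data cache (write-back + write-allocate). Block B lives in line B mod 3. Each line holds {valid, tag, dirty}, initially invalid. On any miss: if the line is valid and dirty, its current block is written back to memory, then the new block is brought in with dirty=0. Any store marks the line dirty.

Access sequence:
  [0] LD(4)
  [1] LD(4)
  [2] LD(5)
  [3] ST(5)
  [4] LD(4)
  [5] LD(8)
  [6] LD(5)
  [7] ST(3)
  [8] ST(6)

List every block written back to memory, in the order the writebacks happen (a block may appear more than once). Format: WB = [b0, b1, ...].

0: R B4 -> L1 miss  d=-]
1: R B4 -> L1 hit  d=-]
2: R B5 -> L2 miss  d=-]
3: W B5 -> L2 hit  d=D]
4: R B4 -> L1 hit  d=-]
5: R B8 -> L2 miss wb->B5  d=-]
6: R B5 -> L2 miss  d=-]
7: W B3 -> L0 miss  d=D]
8: W B6 -> L0 miss wb->B3  d=D]

WB = [5, 3]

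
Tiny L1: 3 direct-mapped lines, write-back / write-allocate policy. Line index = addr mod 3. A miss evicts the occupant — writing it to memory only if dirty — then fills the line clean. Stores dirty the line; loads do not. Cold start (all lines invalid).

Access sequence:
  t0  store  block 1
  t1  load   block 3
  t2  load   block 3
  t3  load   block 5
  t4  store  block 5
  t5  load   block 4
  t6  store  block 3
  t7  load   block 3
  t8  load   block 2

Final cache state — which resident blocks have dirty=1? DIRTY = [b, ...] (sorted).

DIRTY = [3]

0: W B1 -> L1 miss  d=D]
1: R B3 -> L0 miss  d=-]
2: R B3 -> L0 hit  d=-]
3: R B5 -> L2 miss  d=-]
4: W B5 -> L2 hit  d=D]
5: R B4 -> L1 miss wb->B1  d=-]
6: W B3 -> L0 hit  d=D]
7: R B3 -> L0 hit  d=D]
8: R B2 -> L2 miss wb->B5  d=-]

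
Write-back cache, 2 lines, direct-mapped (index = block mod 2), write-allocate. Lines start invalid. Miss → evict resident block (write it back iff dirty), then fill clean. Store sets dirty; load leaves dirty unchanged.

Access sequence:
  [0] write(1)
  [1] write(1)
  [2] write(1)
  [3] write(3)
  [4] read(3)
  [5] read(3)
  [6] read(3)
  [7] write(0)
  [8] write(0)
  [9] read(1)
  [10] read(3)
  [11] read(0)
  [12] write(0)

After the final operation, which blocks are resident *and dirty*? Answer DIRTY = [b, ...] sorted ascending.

DIRTY = [0]

0: W B1 → L1 miss [D]
1: W B1 → L1 hit [D]
2: W B1 → L1 hit [D]
3: W B3 → L1 miss wb→B1 [D]
4: R B3 → L1 hit [D]
5: R B3 → L1 hit [D]
6: R B3 → L1 hit [D]
7: W B0 → L0 miss [D]
8: W B0 → L0 hit [D]
9: R B1 → L1 miss wb→B3 [-]
10: R B3 → L1 miss [-]
11: R B0 → L0 hit [D]
12: W B0 → L0 hit [D]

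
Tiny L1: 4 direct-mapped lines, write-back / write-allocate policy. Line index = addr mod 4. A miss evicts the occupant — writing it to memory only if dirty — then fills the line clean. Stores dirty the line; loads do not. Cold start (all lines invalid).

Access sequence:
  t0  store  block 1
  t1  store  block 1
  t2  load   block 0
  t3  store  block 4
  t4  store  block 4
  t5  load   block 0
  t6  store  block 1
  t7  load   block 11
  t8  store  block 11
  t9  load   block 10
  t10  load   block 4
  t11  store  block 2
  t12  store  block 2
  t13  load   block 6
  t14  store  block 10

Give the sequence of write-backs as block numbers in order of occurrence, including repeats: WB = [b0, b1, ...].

  0 | W B1 → L1 miss [D]
  1 | W B1 → L1 hit [D]
  2 | R B0 → L0 miss [-]
  3 | W B4 → L0 miss [D]
  4 | W B4 → L0 hit [D]
  5 | R B0 → L0 miss wb→B4 [-]
  6 | W B1 → L1 hit [D]
  7 | R B11 → L3 miss [-]
  8 | W B11 → L3 hit [D]
  9 | R B10 → L2 miss [-]
  10 | R B4 → L0 miss [-]
  11 | W B2 → L2 miss [D]
  12 | W B2 → L2 hit [D]
  13 | R B6 → L2 miss wb→B2 [-]
  14 | W B10 → L2 miss [D]

WB = [4, 2]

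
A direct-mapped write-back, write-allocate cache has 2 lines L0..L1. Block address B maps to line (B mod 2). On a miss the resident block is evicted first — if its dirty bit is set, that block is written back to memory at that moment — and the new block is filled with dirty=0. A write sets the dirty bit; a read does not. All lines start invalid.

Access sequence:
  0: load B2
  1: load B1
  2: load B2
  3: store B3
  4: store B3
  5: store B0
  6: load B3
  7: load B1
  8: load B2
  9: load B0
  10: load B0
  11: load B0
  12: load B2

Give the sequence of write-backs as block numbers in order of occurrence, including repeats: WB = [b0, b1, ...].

  0 | R B2 → L0 miss [-]
  1 | R B1 → L1 miss [-]
  2 | R B2 → L0 hit [-]
  3 | W B3 → L1 miss [D]
  4 | W B3 → L1 hit [D]
  5 | W B0 → L0 miss [D]
  6 | R B3 → L1 hit [D]
  7 | R B1 → L1 miss wb→B3 [-]
  8 | R B2 → L0 miss wb→B0 [-]
  9 | R B0 → L0 miss [-]
  10 | R B0 → L0 hit [-]
  11 | R B0 → L0 hit [-]
  12 | R B2 → L0 miss [-]

WB = [3, 0]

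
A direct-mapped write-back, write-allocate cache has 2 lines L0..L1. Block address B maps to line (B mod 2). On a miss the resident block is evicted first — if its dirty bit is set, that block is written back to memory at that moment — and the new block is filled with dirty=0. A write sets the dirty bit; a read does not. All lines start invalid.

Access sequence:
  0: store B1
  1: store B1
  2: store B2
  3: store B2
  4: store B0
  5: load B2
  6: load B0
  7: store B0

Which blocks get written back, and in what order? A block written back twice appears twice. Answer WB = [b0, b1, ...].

0: W B1 → L1 miss [D]
1: W B1 → L1 hit [D]
2: W B2 → L0 miss [D]
3: W B2 → L0 hit [D]
4: W B0 → L0 miss wb→B2 [D]
5: R B2 → L0 miss wb→B0 [-]
6: R B0 → L0 miss [-]
7: W B0 → L0 hit [D]

WB = [2, 0]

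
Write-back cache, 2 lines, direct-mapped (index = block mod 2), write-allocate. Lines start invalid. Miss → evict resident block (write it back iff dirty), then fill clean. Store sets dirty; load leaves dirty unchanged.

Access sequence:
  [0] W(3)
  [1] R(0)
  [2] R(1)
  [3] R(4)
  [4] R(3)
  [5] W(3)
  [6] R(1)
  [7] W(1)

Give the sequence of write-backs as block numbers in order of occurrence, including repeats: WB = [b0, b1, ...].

0: W B3 -> L1 miss  d=D]
1: R B0 -> L0 miss  d=-]
2: R B1 -> L1 miss wb->B3  d=-]
3: R B4 -> L0 miss  d=-]
4: R B3 -> L1 miss  d=-]
5: W B3 -> L1 hit  d=D]
6: R B1 -> L1 miss wb->B3  d=-]
7: W B1 -> L1 hit  d=D]

WB = [3, 3]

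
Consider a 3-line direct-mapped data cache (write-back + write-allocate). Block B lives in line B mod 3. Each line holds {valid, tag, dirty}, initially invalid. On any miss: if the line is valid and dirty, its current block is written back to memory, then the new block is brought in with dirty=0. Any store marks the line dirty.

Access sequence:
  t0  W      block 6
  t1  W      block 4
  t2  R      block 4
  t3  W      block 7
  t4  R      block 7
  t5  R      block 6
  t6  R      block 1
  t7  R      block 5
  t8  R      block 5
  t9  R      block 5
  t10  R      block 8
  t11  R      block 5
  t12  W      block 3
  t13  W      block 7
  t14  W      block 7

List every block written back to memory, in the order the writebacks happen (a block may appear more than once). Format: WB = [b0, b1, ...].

0: W B6 -> L0 miss  d=D]
1: W B4 -> L1 miss  d=D]
2: R B4 -> L1 hit  d=D]
3: W B7 -> L1 miss wb->B4  d=D]
4: R B7 -> L1 hit  d=D]
5: R B6 -> L0 hit  d=D]
6: R B1 -> L1 miss wb->B7  d=-]
7: R B5 -> L2 miss  d=-]
8: R B5 -> L2 hit  d=-]
9: R B5 -> L2 hit  d=-]
10: R B8 -> L2 miss  d=-]
11: R B5 -> L2 miss  d=-]
12: W B3 -> L0 miss wb->B6  d=D]
13: W B7 -> L1 miss  d=D]
14: W B7 -> L1 hit  d=D]

WB = [4, 7, 6]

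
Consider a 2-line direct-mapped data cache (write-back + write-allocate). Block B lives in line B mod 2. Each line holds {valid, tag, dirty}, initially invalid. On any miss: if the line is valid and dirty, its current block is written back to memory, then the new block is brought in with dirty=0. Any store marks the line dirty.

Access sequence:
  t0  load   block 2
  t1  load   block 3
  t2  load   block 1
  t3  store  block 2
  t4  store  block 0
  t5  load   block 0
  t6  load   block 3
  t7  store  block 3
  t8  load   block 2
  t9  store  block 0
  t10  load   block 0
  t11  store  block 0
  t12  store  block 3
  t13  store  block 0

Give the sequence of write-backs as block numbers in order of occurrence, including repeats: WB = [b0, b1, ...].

  0 | R B2 → L0 miss [-]
  1 | R B3 → L1 miss [-]
  2 | R B1 → L1 miss [-]
  3 | W B2 → L0 hit [D]
  4 | W B0 → L0 miss wb→B2 [D]
  5 | R B0 → L0 hit [D]
  6 | R B3 → L1 miss [-]
  7 | W B3 → L1 hit [D]
  8 | R B2 → L0 miss wb→B0 [-]
  9 | W B0 → L0 miss [D]
  10 | R B0 → L0 hit [D]
  11 | W B0 → L0 hit [D]
  12 | W B3 → L1 hit [D]
  13 | W B0 → L0 hit [D]

WB = [2, 0]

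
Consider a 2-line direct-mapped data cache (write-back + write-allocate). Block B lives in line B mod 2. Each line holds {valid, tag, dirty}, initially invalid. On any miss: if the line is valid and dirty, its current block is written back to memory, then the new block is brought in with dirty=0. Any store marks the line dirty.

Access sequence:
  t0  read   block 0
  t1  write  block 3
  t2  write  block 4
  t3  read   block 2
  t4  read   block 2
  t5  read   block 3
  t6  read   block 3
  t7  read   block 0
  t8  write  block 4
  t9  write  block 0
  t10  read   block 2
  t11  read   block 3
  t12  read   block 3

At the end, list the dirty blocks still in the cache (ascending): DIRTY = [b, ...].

DIRTY = [3]

0: R B0 → L0 miss [-]
1: W B3 → L1 miss [D]
2: W B4 → L0 miss [D]
3: R B2 → L0 miss wb→B4 [-]
4: R B2 → L0 hit [-]
5: R B3 → L1 hit [D]
6: R B3 → L1 hit [D]
7: R B0 → L0 miss [-]
8: W B4 → L0 miss [D]
9: W B0 → L0 miss wb→B4 [D]
10: R B2 → L0 miss wb→B0 [-]
11: R B3 → L1 hit [D]
12: R B3 → L1 hit [D]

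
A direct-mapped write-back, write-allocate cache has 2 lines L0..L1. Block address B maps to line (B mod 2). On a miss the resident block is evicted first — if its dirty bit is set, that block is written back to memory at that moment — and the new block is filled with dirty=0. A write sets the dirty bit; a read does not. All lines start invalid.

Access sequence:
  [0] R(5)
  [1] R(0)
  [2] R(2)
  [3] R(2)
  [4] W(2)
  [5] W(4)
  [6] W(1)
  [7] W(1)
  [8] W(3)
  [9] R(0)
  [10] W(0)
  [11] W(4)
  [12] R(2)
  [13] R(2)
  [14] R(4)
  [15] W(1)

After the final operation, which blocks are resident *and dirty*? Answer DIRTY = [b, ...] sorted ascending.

DIRTY = [1]

0: R B5 → L1 miss [-]
1: R B0 → L0 miss [-]
2: R B2 → L0 miss [-]
3: R B2 → L0 hit [-]
4: W B2 → L0 hit [D]
5: W B4 → L0 miss wb→B2 [D]
6: W B1 → L1 miss [D]
7: W B1 → L1 hit [D]
8: W B3 → L1 miss wb→B1 [D]
9: R B0 → L0 miss wb→B4 [-]
10: W B0 → L0 hit [D]
11: W B4 → L0 miss wb→B0 [D]
12: R B2 → L0 miss wb→B4 [-]
13: R B2 → L0 hit [-]
14: R B4 → L0 miss [-]
15: W B1 → L1 miss wb→B3 [D]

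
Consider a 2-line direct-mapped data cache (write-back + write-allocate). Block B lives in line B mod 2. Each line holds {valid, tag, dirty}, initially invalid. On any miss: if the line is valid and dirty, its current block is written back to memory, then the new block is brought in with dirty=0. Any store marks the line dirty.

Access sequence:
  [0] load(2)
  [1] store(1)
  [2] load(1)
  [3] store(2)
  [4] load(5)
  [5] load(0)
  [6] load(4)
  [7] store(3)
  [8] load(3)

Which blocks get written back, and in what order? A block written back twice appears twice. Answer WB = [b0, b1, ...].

WB = [1, 2]

0: R B2 -> L0 miss  d=-]
1: W B1 -> L1 miss  d=D]
2: R B1 -> L1 hit  d=D]
3: W B2 -> L0 hit  d=D]
4: R B5 -> L1 miss wb->B1  d=-]
5: R B0 -> L0 miss wb->B2  d=-]
6: R B4 -> L0 miss  d=-]
7: W B3 -> L1 miss  d=D]
8: R B3 -> L1 hit  d=D]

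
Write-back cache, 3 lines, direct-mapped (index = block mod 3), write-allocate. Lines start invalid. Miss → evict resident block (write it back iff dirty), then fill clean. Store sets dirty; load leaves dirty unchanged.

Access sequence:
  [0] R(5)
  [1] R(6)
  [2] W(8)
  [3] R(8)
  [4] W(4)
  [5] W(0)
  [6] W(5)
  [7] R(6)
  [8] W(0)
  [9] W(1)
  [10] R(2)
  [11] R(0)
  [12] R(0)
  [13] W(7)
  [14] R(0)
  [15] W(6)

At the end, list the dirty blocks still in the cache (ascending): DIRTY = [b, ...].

DIRTY = [6, 7]

0: R B5 -> L2 miss  d=-]
1: R B6 -> L0 miss  d=-]
2: W B8 -> L2 miss  d=D]
3: R B8 -> L2 hit  d=D]
4: W B4 -> L1 miss  d=D]
5: W B0 -> L0 miss  d=D]
6: W B5 -> L2 miss wb->B8  d=D]
7: R B6 -> L0 miss wb->B0  d=-]
8: W B0 -> L0 miss  d=D]
9: W B1 -> L1 miss wb->B4  d=D]
10: R B2 -> L2 miss wb->B5  d=-]
11: R B0 -> L0 hit  d=D]
12: R B0 -> L0 hit  d=D]
13: W B7 -> L1 miss wb->B1  d=D]
14: R B0 -> L0 hit  d=D]
15: W B6 -> L0 miss wb->B0  d=D]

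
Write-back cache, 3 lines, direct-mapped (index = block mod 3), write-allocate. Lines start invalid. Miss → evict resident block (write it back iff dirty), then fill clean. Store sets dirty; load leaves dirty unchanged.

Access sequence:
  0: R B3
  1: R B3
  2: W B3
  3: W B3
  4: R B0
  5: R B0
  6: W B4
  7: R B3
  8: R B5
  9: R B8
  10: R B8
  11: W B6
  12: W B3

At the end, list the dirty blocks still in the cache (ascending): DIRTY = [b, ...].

  0 | R B3 → L0 miss [-]
  1 | R B3 → L0 hit [-]
  2 | W B3 → L0 hit [D]
  3 | W B3 → L0 hit [D]
  4 | R B0 → L0 miss wb→B3 [-]
  5 | R B0 → L0 hit [-]
  6 | W B4 → L1 miss [D]
  7 | R B3 → L0 miss [-]
  8 | R B5 → L2 miss [-]
  9 | R B8 → L2 miss [-]
  10 | R B8 → L2 hit [-]
  11 | W B6 → L0 miss [D]
  12 | W B3 → L0 miss wb→B6 [D]

DIRTY = [3, 4]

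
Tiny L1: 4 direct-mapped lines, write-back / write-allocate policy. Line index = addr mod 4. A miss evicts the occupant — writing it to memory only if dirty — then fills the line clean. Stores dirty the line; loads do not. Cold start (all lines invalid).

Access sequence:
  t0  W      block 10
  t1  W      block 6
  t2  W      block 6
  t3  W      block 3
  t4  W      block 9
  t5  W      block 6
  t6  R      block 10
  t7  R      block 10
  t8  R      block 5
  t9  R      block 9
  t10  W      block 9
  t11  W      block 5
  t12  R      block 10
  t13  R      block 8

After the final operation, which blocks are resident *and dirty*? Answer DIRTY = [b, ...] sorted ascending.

DIRTY = [3, 5]

0: W B10 → L2 miss [D]
1: W B6 → L2 miss wb→B10 [D]
2: W B6 → L2 hit [D]
3: W B3 → L3 miss [D]
4: W B9 → L1 miss [D]
5: W B6 → L2 hit [D]
6: R B10 → L2 miss wb→B6 [-]
7: R B10 → L2 hit [-]
8: R B5 → L1 miss wb→B9 [-]
9: R B9 → L1 miss [-]
10: W B9 → L1 hit [D]
11: W B5 → L1 miss wb→B9 [D]
12: R B10 → L2 hit [-]
13: R B8 → L0 miss [-]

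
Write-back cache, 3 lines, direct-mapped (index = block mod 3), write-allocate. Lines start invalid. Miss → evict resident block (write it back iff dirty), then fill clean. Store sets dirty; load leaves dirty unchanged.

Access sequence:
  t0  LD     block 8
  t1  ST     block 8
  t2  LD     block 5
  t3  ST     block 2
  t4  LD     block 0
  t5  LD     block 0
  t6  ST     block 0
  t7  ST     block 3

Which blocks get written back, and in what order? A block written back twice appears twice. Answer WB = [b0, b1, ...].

0: R B8 → L2 miss [-]
1: W B8 → L2 hit [D]
2: R B5 → L2 miss wb→B8 [-]
3: W B2 → L2 miss [D]
4: R B0 → L0 miss [-]
5: R B0 → L0 hit [-]
6: W B0 → L0 hit [D]
7: W B3 → L0 miss wb→B0 [D]

WB = [8, 0]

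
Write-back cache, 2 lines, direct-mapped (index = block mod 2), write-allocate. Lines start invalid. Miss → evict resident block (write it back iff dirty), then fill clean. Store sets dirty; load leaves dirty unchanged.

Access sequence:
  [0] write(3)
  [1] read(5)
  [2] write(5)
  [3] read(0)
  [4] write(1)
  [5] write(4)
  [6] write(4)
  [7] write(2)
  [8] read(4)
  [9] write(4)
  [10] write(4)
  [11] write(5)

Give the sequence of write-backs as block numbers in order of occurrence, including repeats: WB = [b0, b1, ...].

0: W B3 → L1 miss [D]
1: R B5 → L1 miss wb→B3 [-]
2: W B5 → L1 hit [D]
3: R B0 → L0 miss [-]
4: W B1 → L1 miss wb→B5 [D]
5: W B4 → L0 miss [D]
6: W B4 → L0 hit [D]
7: W B2 → L0 miss wb→B4 [D]
8: R B4 → L0 miss wb→B2 [-]
9: W B4 → L0 hit [D]
10: W B4 → L0 hit [D]
11: W B5 → L1 miss wb→B1 [D]

WB = [3, 5, 4, 2, 1]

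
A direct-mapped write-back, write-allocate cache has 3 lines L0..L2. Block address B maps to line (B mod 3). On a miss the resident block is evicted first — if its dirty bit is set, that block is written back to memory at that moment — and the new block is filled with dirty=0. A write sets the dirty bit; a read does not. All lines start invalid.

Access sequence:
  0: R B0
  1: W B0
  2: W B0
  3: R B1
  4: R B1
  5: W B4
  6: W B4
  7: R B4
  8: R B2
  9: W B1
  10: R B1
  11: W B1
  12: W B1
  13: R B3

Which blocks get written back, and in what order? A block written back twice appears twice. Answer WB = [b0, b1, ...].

WB = [4, 0]

0: R B0 → L0 miss [-]
1: W B0 → L0 hit [D]
2: W B0 → L0 hit [D]
3: R B1 → L1 miss [-]
4: R B1 → L1 hit [-]
5: W B4 → L1 miss [D]
6: W B4 → L1 hit [D]
7: R B4 → L1 hit [D]
8: R B2 → L2 miss [-]
9: W B1 → L1 miss wb→B4 [D]
10: R B1 → L1 hit [D]
11: W B1 → L1 hit [D]
12: W B1 → L1 hit [D]
13: R B3 → L0 miss wb→B0 [-]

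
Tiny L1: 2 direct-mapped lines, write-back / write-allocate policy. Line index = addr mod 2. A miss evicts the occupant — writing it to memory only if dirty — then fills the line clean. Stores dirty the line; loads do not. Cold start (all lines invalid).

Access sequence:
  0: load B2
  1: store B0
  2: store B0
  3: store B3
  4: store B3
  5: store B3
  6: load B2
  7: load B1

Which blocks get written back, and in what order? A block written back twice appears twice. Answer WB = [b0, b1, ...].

0: R B2 → L0 miss [-]
1: W B0 → L0 miss [D]
2: W B0 → L0 hit [D]
3: W B3 → L1 miss [D]
4: W B3 → L1 hit [D]
5: W B3 → L1 hit [D]
6: R B2 → L0 miss wb→B0 [-]
7: R B1 → L1 miss wb→B3 [-]

WB = [0, 3]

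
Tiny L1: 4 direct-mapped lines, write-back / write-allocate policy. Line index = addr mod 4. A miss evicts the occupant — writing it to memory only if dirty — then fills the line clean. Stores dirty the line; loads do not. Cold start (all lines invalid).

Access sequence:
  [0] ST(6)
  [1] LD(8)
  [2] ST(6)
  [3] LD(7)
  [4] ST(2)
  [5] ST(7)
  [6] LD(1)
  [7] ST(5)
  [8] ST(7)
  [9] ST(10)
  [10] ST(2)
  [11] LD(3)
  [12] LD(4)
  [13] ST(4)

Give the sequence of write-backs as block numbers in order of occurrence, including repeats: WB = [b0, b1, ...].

WB = [6, 2, 10, 7]

0: W B6 → L2 miss [D]
1: R B8 → L0 miss [-]
2: W B6 → L2 hit [D]
3: R B7 → L3 miss [-]
4: W B2 → L2 miss wb→B6 [D]
5: W B7 → L3 hit [D]
6: R B1 → L1 miss [-]
7: W B5 → L1 miss [D]
8: W B7 → L3 hit [D]
9: W B10 → L2 miss wb→B2 [D]
10: W B2 → L2 miss wb→B10 [D]
11: R B3 → L3 miss wb→B7 [-]
12: R B4 → L0 miss [-]
13: W B4 → L0 hit [D]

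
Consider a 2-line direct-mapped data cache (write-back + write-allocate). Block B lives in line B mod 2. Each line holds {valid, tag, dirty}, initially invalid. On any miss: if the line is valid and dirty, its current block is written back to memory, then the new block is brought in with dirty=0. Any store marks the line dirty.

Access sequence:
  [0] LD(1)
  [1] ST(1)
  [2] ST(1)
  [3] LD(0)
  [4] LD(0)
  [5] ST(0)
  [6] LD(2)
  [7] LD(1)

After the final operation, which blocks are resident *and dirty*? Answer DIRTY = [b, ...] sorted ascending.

0: R B1 → L1 miss [-]
1: W B1 → L1 hit [D]
2: W B1 → L1 hit [D]
3: R B0 → L0 miss [-]
4: R B0 → L0 hit [-]
5: W B0 → L0 hit [D]
6: R B2 → L0 miss wb→B0 [-]
7: R B1 → L1 hit [D]

DIRTY = [1]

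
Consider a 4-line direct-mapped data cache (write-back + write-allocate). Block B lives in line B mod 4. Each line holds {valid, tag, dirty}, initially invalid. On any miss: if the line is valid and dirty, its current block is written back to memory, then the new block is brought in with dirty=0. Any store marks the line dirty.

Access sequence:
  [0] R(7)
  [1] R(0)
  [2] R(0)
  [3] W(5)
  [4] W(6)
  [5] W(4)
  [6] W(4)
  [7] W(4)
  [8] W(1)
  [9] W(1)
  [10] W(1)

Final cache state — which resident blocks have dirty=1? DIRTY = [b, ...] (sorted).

DIRTY = [1, 4, 6]

0: R B7 → L3 miss [-]
1: R B0 → L0 miss [-]
2: R B0 → L0 hit [-]
3: W B5 → L1 miss [D]
4: W B6 → L2 miss [D]
5: W B4 → L0 miss [D]
6: W B4 → L0 hit [D]
7: W B4 → L0 hit [D]
8: W B1 → L1 miss wb→B5 [D]
9: W B1 → L1 hit [D]
10: W B1 → L1 hit [D]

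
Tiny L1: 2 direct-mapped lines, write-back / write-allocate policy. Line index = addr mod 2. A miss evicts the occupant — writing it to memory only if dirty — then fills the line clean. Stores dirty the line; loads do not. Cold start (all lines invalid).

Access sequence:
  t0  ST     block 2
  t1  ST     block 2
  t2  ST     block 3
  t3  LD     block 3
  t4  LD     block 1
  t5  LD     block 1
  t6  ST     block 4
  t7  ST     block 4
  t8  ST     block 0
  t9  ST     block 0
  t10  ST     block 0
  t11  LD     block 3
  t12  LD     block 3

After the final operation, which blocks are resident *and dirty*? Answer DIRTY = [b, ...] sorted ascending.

DIRTY = [0]

0: W B2 → L0 miss [D]
1: W B2 → L0 hit [D]
2: W B3 → L1 miss [D]
3: R B3 → L1 hit [D]
4: R B1 → L1 miss wb→B3 [-]
5: R B1 → L1 hit [-]
6: W B4 → L0 miss wb→B2 [D]
7: W B4 → L0 hit [D]
8: W B0 → L0 miss wb→B4 [D]
9: W B0 → L0 hit [D]
10: W B0 → L0 hit [D]
11: R B3 → L1 miss [-]
12: R B3 → L1 hit [-]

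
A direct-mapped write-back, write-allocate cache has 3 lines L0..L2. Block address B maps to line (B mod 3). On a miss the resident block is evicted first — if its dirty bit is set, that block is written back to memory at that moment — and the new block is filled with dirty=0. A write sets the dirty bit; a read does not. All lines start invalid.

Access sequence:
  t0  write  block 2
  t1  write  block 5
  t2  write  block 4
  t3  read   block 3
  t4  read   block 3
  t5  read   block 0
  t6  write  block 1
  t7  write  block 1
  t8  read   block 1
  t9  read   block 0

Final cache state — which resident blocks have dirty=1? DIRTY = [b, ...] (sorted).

0: W B2 -> L2 miss  d=D]
1: W B5 -> L2 miss wb->B2  d=D]
2: W B4 -> L1 miss  d=D]
3: R B3 -> L0 miss  d=-]
4: R B3 -> L0 hit  d=-]
5: R B0 -> L0 miss  d=-]
6: W B1 -> L1 miss wb->B4  d=D]
7: W B1 -> L1 hit  d=D]
8: R B1 -> L1 hit  d=D]
9: R B0 -> L0 hit  d=-]

DIRTY = [1, 5]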